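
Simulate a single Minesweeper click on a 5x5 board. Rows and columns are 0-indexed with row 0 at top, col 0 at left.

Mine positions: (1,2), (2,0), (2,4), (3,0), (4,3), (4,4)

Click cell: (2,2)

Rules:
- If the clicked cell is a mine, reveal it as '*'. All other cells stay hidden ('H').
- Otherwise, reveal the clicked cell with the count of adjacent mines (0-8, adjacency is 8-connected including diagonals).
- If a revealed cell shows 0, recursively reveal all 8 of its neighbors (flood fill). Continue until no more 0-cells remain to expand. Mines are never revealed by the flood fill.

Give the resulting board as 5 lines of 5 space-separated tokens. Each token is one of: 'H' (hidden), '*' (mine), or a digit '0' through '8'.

H H H H H
H H H H H
H H 1 H H
H H H H H
H H H H H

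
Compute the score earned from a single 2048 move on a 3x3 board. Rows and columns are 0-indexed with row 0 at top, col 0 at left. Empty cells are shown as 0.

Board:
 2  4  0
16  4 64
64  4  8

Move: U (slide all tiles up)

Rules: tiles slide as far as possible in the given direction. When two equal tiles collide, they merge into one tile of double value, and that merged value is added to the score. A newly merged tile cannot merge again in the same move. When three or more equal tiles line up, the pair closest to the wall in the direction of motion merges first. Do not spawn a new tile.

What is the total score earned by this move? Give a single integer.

Slide up:
col 0: [2, 16, 64] -> [2, 16, 64]  score +0 (running 0)
col 1: [4, 4, 4] -> [8, 4, 0]  score +8 (running 8)
col 2: [0, 64, 8] -> [64, 8, 0]  score +0 (running 8)
Board after move:
 2  8 64
16  4  8
64  0  0

Answer: 8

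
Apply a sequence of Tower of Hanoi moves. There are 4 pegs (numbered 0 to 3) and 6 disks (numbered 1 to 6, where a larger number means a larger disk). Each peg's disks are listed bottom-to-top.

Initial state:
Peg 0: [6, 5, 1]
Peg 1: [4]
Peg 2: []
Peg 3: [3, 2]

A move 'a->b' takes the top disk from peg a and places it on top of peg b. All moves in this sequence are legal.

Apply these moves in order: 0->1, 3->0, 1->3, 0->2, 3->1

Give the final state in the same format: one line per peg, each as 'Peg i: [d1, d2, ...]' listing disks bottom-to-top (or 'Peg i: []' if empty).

Answer: Peg 0: [6, 5]
Peg 1: [4, 1]
Peg 2: [2]
Peg 3: [3]

Derivation:
After move 1 (0->1):
Peg 0: [6, 5]
Peg 1: [4, 1]
Peg 2: []
Peg 3: [3, 2]

After move 2 (3->0):
Peg 0: [6, 5, 2]
Peg 1: [4, 1]
Peg 2: []
Peg 3: [3]

After move 3 (1->3):
Peg 0: [6, 5, 2]
Peg 1: [4]
Peg 2: []
Peg 3: [3, 1]

After move 4 (0->2):
Peg 0: [6, 5]
Peg 1: [4]
Peg 2: [2]
Peg 3: [3, 1]

After move 5 (3->1):
Peg 0: [6, 5]
Peg 1: [4, 1]
Peg 2: [2]
Peg 3: [3]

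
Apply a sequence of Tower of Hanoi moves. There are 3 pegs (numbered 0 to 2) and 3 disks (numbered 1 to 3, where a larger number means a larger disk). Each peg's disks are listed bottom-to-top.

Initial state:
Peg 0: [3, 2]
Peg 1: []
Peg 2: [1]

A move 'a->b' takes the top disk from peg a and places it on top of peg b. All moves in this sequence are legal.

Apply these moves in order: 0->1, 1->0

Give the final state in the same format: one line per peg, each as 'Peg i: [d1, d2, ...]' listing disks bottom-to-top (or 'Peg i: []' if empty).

After move 1 (0->1):
Peg 0: [3]
Peg 1: [2]
Peg 2: [1]

After move 2 (1->0):
Peg 0: [3, 2]
Peg 1: []
Peg 2: [1]

Answer: Peg 0: [3, 2]
Peg 1: []
Peg 2: [1]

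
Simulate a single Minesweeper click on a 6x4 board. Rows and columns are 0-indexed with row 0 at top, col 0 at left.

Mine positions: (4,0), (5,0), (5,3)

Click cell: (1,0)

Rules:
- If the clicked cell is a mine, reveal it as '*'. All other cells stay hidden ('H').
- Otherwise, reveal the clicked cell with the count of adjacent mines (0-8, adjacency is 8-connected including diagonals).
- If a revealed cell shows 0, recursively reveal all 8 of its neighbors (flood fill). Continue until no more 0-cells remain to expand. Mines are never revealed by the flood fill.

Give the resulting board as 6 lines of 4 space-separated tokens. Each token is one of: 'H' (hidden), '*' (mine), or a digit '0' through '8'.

0 0 0 0
0 0 0 0
0 0 0 0
1 1 0 0
H 2 1 1
H H H H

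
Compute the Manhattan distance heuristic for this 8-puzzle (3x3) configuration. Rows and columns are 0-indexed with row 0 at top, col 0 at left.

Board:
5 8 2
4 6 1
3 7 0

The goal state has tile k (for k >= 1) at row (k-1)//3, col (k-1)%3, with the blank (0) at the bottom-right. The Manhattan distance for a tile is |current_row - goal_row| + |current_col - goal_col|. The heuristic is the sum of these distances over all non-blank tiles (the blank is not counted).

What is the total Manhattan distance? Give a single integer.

Tile 5: (0,0)->(1,1) = 2
Tile 8: (0,1)->(2,1) = 2
Tile 2: (0,2)->(0,1) = 1
Tile 4: (1,0)->(1,0) = 0
Tile 6: (1,1)->(1,2) = 1
Tile 1: (1,2)->(0,0) = 3
Tile 3: (2,0)->(0,2) = 4
Tile 7: (2,1)->(2,0) = 1
Sum: 2 + 2 + 1 + 0 + 1 + 3 + 4 + 1 = 14

Answer: 14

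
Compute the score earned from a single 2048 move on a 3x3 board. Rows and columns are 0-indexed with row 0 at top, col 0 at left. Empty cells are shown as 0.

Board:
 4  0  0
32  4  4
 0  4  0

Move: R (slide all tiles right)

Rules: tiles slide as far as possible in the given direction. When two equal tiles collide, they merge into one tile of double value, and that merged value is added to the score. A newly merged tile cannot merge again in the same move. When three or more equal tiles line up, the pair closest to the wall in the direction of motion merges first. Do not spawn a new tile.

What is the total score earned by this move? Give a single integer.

Slide right:
row 0: [4, 0, 0] -> [0, 0, 4]  score +0 (running 0)
row 1: [32, 4, 4] -> [0, 32, 8]  score +8 (running 8)
row 2: [0, 4, 0] -> [0, 0, 4]  score +0 (running 8)
Board after move:
 0  0  4
 0 32  8
 0  0  4

Answer: 8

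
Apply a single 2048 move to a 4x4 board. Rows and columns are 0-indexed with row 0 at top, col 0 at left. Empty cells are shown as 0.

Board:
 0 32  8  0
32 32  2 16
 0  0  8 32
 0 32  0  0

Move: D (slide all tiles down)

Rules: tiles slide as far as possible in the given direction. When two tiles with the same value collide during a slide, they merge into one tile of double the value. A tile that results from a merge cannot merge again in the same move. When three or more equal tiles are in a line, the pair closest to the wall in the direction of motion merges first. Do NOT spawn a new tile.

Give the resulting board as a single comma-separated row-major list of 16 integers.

Answer: 0, 0, 0, 0, 0, 0, 8, 0, 0, 32, 2, 16, 32, 64, 8, 32

Derivation:
Slide down:
col 0: [0, 32, 0, 0] -> [0, 0, 0, 32]
col 1: [32, 32, 0, 32] -> [0, 0, 32, 64]
col 2: [8, 2, 8, 0] -> [0, 8, 2, 8]
col 3: [0, 16, 32, 0] -> [0, 0, 16, 32]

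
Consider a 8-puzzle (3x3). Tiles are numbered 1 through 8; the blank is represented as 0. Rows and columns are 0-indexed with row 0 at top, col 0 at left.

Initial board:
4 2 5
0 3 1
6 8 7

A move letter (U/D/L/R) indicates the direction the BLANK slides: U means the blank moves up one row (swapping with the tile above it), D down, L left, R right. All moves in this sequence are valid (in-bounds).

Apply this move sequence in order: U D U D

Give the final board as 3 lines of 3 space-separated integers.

After move 1 (U):
0 2 5
4 3 1
6 8 7

After move 2 (D):
4 2 5
0 3 1
6 8 7

After move 3 (U):
0 2 5
4 3 1
6 8 7

After move 4 (D):
4 2 5
0 3 1
6 8 7

Answer: 4 2 5
0 3 1
6 8 7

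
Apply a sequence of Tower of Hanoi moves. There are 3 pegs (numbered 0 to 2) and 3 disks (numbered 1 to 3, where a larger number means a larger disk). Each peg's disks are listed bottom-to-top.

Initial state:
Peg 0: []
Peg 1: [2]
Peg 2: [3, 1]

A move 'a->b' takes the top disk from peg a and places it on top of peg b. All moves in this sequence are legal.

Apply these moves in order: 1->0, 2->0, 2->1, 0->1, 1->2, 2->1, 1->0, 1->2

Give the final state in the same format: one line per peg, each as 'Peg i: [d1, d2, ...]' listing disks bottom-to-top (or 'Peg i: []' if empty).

Answer: Peg 0: [2, 1]
Peg 1: []
Peg 2: [3]

Derivation:
After move 1 (1->0):
Peg 0: [2]
Peg 1: []
Peg 2: [3, 1]

After move 2 (2->0):
Peg 0: [2, 1]
Peg 1: []
Peg 2: [3]

After move 3 (2->1):
Peg 0: [2, 1]
Peg 1: [3]
Peg 2: []

After move 4 (0->1):
Peg 0: [2]
Peg 1: [3, 1]
Peg 2: []

After move 5 (1->2):
Peg 0: [2]
Peg 1: [3]
Peg 2: [1]

After move 6 (2->1):
Peg 0: [2]
Peg 1: [3, 1]
Peg 2: []

After move 7 (1->0):
Peg 0: [2, 1]
Peg 1: [3]
Peg 2: []

After move 8 (1->2):
Peg 0: [2, 1]
Peg 1: []
Peg 2: [3]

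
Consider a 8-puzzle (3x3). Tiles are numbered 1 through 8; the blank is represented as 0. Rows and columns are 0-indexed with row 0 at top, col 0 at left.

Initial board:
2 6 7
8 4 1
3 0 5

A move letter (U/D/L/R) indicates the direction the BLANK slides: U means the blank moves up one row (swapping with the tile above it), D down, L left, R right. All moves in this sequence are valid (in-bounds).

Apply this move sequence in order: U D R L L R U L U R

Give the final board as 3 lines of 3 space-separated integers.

After move 1 (U):
2 6 7
8 0 1
3 4 5

After move 2 (D):
2 6 7
8 4 1
3 0 5

After move 3 (R):
2 6 7
8 4 1
3 5 0

After move 4 (L):
2 6 7
8 4 1
3 0 5

After move 5 (L):
2 6 7
8 4 1
0 3 5

After move 6 (R):
2 6 7
8 4 1
3 0 5

After move 7 (U):
2 6 7
8 0 1
3 4 5

After move 8 (L):
2 6 7
0 8 1
3 4 5

After move 9 (U):
0 6 7
2 8 1
3 4 5

After move 10 (R):
6 0 7
2 8 1
3 4 5

Answer: 6 0 7
2 8 1
3 4 5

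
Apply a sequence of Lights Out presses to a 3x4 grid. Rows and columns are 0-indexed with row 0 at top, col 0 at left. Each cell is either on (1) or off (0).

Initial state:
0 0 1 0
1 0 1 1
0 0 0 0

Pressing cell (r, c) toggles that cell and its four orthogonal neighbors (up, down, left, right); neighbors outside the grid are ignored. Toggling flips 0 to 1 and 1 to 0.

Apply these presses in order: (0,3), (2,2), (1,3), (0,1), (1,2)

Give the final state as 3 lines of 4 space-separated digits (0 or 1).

After press 1 at (0,3):
0 0 0 1
1 0 1 0
0 0 0 0

After press 2 at (2,2):
0 0 0 1
1 0 0 0
0 1 1 1

After press 3 at (1,3):
0 0 0 0
1 0 1 1
0 1 1 0

After press 4 at (0,1):
1 1 1 0
1 1 1 1
0 1 1 0

After press 5 at (1,2):
1 1 0 0
1 0 0 0
0 1 0 0

Answer: 1 1 0 0
1 0 0 0
0 1 0 0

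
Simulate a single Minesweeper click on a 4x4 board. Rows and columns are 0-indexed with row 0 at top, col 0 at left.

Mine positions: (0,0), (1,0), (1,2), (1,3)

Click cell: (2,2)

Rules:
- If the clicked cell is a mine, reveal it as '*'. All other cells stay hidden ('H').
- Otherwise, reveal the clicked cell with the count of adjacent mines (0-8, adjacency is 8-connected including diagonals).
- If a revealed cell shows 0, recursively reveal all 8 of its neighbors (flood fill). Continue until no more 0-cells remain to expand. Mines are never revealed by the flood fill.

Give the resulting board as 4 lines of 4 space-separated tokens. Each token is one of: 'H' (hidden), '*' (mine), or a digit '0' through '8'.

H H H H
H H H H
H H 2 H
H H H H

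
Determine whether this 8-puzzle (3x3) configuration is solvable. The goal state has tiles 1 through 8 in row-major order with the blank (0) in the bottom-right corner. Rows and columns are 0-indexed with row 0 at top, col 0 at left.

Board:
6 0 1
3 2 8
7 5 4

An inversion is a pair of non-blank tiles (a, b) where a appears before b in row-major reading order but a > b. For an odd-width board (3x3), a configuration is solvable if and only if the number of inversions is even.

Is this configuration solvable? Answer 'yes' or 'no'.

Inversions (pairs i<j in row-major order where tile[i] > tile[j] > 0): 12
12 is even, so the puzzle is solvable.

Answer: yes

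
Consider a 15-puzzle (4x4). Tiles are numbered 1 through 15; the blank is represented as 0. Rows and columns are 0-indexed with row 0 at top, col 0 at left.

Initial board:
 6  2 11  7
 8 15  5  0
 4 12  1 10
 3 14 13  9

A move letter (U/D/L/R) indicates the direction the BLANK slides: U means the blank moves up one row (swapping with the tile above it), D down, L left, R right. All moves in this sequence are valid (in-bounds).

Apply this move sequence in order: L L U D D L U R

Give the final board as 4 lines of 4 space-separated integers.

After move 1 (L):
 6  2 11  7
 8 15  0  5
 4 12  1 10
 3 14 13  9

After move 2 (L):
 6  2 11  7
 8  0 15  5
 4 12  1 10
 3 14 13  9

After move 3 (U):
 6  0 11  7
 8  2 15  5
 4 12  1 10
 3 14 13  9

After move 4 (D):
 6  2 11  7
 8  0 15  5
 4 12  1 10
 3 14 13  9

After move 5 (D):
 6  2 11  7
 8 12 15  5
 4  0  1 10
 3 14 13  9

After move 6 (L):
 6  2 11  7
 8 12 15  5
 0  4  1 10
 3 14 13  9

After move 7 (U):
 6  2 11  7
 0 12 15  5
 8  4  1 10
 3 14 13  9

After move 8 (R):
 6  2 11  7
12  0 15  5
 8  4  1 10
 3 14 13  9

Answer:  6  2 11  7
12  0 15  5
 8  4  1 10
 3 14 13  9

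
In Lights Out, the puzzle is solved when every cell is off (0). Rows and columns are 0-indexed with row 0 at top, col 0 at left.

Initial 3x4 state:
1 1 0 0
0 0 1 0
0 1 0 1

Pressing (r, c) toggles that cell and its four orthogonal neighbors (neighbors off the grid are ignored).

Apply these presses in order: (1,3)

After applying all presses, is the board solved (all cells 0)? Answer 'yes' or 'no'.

After press 1 at (1,3):
1 1 0 1
0 0 0 1
0 1 0 0

Lights still on: 5

Answer: no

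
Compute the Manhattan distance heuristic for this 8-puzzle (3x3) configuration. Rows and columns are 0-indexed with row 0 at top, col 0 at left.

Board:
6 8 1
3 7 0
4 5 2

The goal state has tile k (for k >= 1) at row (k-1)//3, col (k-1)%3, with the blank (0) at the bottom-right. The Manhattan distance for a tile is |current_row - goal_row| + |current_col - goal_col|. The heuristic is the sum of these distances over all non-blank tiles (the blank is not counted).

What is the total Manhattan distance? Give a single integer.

Answer: 17

Derivation:
Tile 6: at (0,0), goal (1,2), distance |0-1|+|0-2| = 3
Tile 8: at (0,1), goal (2,1), distance |0-2|+|1-1| = 2
Tile 1: at (0,2), goal (0,0), distance |0-0|+|2-0| = 2
Tile 3: at (1,0), goal (0,2), distance |1-0|+|0-2| = 3
Tile 7: at (1,1), goal (2,0), distance |1-2|+|1-0| = 2
Tile 4: at (2,0), goal (1,0), distance |2-1|+|0-0| = 1
Tile 5: at (2,1), goal (1,1), distance |2-1|+|1-1| = 1
Tile 2: at (2,2), goal (0,1), distance |2-0|+|2-1| = 3
Sum: 3 + 2 + 2 + 3 + 2 + 1 + 1 + 3 = 17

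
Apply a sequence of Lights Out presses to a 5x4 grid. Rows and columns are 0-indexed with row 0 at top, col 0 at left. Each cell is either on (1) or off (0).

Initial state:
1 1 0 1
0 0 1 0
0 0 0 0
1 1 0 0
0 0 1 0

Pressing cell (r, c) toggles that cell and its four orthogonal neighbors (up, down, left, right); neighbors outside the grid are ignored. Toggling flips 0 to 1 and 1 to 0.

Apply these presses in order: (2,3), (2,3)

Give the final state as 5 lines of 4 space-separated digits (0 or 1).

After press 1 at (2,3):
1 1 0 1
0 0 1 1
0 0 1 1
1 1 0 1
0 0 1 0

After press 2 at (2,3):
1 1 0 1
0 0 1 0
0 0 0 0
1 1 0 0
0 0 1 0

Answer: 1 1 0 1
0 0 1 0
0 0 0 0
1 1 0 0
0 0 1 0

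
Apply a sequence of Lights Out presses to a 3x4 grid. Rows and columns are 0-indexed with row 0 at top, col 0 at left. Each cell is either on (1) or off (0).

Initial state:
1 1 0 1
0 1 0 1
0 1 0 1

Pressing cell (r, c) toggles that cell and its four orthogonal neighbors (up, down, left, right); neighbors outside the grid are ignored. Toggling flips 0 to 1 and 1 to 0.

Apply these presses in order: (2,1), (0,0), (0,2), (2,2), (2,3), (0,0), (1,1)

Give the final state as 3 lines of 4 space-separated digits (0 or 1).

Answer: 1 1 1 0
1 1 1 0
1 0 1 1

Derivation:
After press 1 at (2,1):
1 1 0 1
0 0 0 1
1 0 1 1

After press 2 at (0,0):
0 0 0 1
1 0 0 1
1 0 1 1

After press 3 at (0,2):
0 1 1 0
1 0 1 1
1 0 1 1

After press 4 at (2,2):
0 1 1 0
1 0 0 1
1 1 0 0

After press 5 at (2,3):
0 1 1 0
1 0 0 0
1 1 1 1

After press 6 at (0,0):
1 0 1 0
0 0 0 0
1 1 1 1

After press 7 at (1,1):
1 1 1 0
1 1 1 0
1 0 1 1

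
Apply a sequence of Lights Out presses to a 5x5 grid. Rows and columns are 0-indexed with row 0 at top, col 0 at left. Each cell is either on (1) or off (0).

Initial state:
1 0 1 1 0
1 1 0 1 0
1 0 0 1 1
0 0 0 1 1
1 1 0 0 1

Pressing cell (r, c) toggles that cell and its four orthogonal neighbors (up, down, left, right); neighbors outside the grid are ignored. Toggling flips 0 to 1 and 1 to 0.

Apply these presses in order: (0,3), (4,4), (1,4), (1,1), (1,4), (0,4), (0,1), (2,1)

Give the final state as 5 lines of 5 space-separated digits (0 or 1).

After press 1 at (0,3):
1 0 0 0 1
1 1 0 0 0
1 0 0 1 1
0 0 0 1 1
1 1 0 0 1

After press 2 at (4,4):
1 0 0 0 1
1 1 0 0 0
1 0 0 1 1
0 0 0 1 0
1 1 0 1 0

After press 3 at (1,4):
1 0 0 0 0
1 1 0 1 1
1 0 0 1 0
0 0 0 1 0
1 1 0 1 0

After press 4 at (1,1):
1 1 0 0 0
0 0 1 1 1
1 1 0 1 0
0 0 0 1 0
1 1 0 1 0

After press 5 at (1,4):
1 1 0 0 1
0 0 1 0 0
1 1 0 1 1
0 0 0 1 0
1 1 0 1 0

After press 6 at (0,4):
1 1 0 1 0
0 0 1 0 1
1 1 0 1 1
0 0 0 1 0
1 1 0 1 0

After press 7 at (0,1):
0 0 1 1 0
0 1 1 0 1
1 1 0 1 1
0 0 0 1 0
1 1 0 1 0

After press 8 at (2,1):
0 0 1 1 0
0 0 1 0 1
0 0 1 1 1
0 1 0 1 0
1 1 0 1 0

Answer: 0 0 1 1 0
0 0 1 0 1
0 0 1 1 1
0 1 0 1 0
1 1 0 1 0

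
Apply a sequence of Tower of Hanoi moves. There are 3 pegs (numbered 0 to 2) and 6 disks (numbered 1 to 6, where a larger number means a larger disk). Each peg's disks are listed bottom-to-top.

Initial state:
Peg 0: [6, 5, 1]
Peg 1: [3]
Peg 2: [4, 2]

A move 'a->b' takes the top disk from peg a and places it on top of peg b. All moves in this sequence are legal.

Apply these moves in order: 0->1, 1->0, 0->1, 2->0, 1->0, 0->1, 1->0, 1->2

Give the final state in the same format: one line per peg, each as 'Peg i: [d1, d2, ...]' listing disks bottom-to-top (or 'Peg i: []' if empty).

Answer: Peg 0: [6, 5, 2, 1]
Peg 1: []
Peg 2: [4, 3]

Derivation:
After move 1 (0->1):
Peg 0: [6, 5]
Peg 1: [3, 1]
Peg 2: [4, 2]

After move 2 (1->0):
Peg 0: [6, 5, 1]
Peg 1: [3]
Peg 2: [4, 2]

After move 3 (0->1):
Peg 0: [6, 5]
Peg 1: [3, 1]
Peg 2: [4, 2]

After move 4 (2->0):
Peg 0: [6, 5, 2]
Peg 1: [3, 1]
Peg 2: [4]

After move 5 (1->0):
Peg 0: [6, 5, 2, 1]
Peg 1: [3]
Peg 2: [4]

After move 6 (0->1):
Peg 0: [6, 5, 2]
Peg 1: [3, 1]
Peg 2: [4]

After move 7 (1->0):
Peg 0: [6, 5, 2, 1]
Peg 1: [3]
Peg 2: [4]

After move 8 (1->2):
Peg 0: [6, 5, 2, 1]
Peg 1: []
Peg 2: [4, 3]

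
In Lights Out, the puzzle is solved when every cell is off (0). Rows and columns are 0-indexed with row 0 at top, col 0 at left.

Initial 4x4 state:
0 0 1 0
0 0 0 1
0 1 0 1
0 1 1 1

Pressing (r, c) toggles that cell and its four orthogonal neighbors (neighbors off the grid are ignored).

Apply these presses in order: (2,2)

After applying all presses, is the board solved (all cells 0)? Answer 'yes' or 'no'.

After press 1 at (2,2):
0 0 1 0
0 0 1 1
0 0 1 0
0 1 0 1

Lights still on: 6

Answer: no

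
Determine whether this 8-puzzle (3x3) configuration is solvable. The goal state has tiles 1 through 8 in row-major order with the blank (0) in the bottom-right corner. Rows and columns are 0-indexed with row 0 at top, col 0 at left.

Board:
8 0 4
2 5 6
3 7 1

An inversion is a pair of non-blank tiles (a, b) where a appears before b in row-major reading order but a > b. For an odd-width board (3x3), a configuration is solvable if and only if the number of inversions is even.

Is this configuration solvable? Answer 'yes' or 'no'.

Answer: no

Derivation:
Inversions (pairs i<j in row-major order where tile[i] > tile[j] > 0): 17
17 is odd, so the puzzle is not solvable.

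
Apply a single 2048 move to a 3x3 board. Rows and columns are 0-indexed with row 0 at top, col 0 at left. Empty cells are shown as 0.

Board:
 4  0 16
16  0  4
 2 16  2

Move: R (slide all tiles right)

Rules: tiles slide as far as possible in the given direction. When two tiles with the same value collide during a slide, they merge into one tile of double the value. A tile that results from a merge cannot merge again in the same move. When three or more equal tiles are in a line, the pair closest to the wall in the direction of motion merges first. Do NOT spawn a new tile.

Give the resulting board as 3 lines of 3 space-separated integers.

Slide right:
row 0: [4, 0, 16] -> [0, 4, 16]
row 1: [16, 0, 4] -> [0, 16, 4]
row 2: [2, 16, 2] -> [2, 16, 2]

Answer:  0  4 16
 0 16  4
 2 16  2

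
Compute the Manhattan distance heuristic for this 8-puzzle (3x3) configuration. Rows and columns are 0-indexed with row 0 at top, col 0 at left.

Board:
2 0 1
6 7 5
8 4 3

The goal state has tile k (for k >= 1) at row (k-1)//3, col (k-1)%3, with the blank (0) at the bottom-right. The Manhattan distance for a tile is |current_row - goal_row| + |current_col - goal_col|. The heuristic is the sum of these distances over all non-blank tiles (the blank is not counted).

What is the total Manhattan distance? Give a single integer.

Tile 2: (0,0)->(0,1) = 1
Tile 1: (0,2)->(0,0) = 2
Tile 6: (1,0)->(1,2) = 2
Tile 7: (1,1)->(2,0) = 2
Tile 5: (1,2)->(1,1) = 1
Tile 8: (2,0)->(2,1) = 1
Tile 4: (2,1)->(1,0) = 2
Tile 3: (2,2)->(0,2) = 2
Sum: 1 + 2 + 2 + 2 + 1 + 1 + 2 + 2 = 13

Answer: 13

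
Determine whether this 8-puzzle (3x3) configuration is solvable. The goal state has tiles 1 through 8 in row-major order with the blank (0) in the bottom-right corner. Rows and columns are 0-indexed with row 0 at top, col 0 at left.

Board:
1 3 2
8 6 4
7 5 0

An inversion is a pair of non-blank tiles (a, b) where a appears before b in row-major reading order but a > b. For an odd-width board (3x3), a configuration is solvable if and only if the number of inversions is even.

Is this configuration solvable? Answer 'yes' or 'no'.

Inversions (pairs i<j in row-major order where tile[i] > tile[j] > 0): 8
8 is even, so the puzzle is solvable.

Answer: yes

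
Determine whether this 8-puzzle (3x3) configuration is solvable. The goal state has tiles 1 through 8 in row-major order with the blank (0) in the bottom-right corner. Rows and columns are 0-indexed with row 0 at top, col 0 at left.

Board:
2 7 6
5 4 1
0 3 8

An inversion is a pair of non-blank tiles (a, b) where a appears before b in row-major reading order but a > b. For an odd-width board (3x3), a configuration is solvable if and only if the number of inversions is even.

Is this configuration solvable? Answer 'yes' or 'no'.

Inversions (pairs i<j in row-major order where tile[i] > tile[j] > 0): 15
15 is odd, so the puzzle is not solvable.

Answer: no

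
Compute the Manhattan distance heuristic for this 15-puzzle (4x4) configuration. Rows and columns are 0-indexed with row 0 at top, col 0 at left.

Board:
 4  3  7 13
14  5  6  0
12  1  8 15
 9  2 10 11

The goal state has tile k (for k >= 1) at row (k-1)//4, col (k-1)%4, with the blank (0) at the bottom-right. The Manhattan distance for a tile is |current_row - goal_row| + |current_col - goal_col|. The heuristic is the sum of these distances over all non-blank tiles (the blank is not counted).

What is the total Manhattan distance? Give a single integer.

Tile 4: at (0,0), goal (0,3), distance |0-0|+|0-3| = 3
Tile 3: at (0,1), goal (0,2), distance |0-0|+|1-2| = 1
Tile 7: at (0,2), goal (1,2), distance |0-1|+|2-2| = 1
Tile 13: at (0,3), goal (3,0), distance |0-3|+|3-0| = 6
Tile 14: at (1,0), goal (3,1), distance |1-3|+|0-1| = 3
Tile 5: at (1,1), goal (1,0), distance |1-1|+|1-0| = 1
Tile 6: at (1,2), goal (1,1), distance |1-1|+|2-1| = 1
Tile 12: at (2,0), goal (2,3), distance |2-2|+|0-3| = 3
Tile 1: at (2,1), goal (0,0), distance |2-0|+|1-0| = 3
Tile 8: at (2,2), goal (1,3), distance |2-1|+|2-3| = 2
Tile 15: at (2,3), goal (3,2), distance |2-3|+|3-2| = 2
Tile 9: at (3,0), goal (2,0), distance |3-2|+|0-0| = 1
Tile 2: at (3,1), goal (0,1), distance |3-0|+|1-1| = 3
Tile 10: at (3,2), goal (2,1), distance |3-2|+|2-1| = 2
Tile 11: at (3,3), goal (2,2), distance |3-2|+|3-2| = 2
Sum: 3 + 1 + 1 + 6 + 3 + 1 + 1 + 3 + 3 + 2 + 2 + 1 + 3 + 2 + 2 = 34

Answer: 34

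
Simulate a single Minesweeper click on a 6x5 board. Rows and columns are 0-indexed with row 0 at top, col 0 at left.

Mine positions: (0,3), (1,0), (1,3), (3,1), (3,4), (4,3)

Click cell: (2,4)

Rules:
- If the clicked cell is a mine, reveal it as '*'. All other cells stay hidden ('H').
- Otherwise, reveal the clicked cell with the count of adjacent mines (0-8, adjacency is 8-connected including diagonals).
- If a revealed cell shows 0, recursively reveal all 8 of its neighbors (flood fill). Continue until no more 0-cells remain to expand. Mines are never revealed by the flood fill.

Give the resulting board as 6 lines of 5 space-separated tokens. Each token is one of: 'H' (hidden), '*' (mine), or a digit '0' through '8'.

H H H H H
H H H H H
H H H H 2
H H H H H
H H H H H
H H H H H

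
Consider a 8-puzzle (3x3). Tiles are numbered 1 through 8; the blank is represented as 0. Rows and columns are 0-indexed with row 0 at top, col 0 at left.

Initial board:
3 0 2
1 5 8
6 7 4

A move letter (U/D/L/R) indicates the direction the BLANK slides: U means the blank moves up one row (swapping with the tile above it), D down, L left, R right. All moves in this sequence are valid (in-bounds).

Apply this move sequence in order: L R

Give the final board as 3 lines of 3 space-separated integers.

After move 1 (L):
0 3 2
1 5 8
6 7 4

After move 2 (R):
3 0 2
1 5 8
6 7 4

Answer: 3 0 2
1 5 8
6 7 4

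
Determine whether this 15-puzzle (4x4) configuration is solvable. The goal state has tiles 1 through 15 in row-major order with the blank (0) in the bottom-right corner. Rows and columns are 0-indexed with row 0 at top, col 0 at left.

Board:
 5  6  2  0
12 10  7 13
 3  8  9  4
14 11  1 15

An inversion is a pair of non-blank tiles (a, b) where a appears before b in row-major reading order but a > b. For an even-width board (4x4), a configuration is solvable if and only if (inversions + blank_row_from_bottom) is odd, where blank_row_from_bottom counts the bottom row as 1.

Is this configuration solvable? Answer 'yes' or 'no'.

Inversions: 41
Blank is in row 0 (0-indexed from top), which is row 4 counting from the bottom (bottom = 1).
41 + 4 = 45, which is odd, so the puzzle is solvable.

Answer: yes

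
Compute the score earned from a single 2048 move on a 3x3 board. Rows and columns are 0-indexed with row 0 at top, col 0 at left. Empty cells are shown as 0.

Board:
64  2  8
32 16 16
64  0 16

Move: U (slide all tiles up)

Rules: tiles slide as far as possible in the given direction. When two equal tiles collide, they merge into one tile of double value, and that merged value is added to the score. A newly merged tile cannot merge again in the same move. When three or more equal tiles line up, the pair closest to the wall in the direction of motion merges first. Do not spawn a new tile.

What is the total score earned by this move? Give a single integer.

Answer: 32

Derivation:
Slide up:
col 0: [64, 32, 64] -> [64, 32, 64]  score +0 (running 0)
col 1: [2, 16, 0] -> [2, 16, 0]  score +0 (running 0)
col 2: [8, 16, 16] -> [8, 32, 0]  score +32 (running 32)
Board after move:
64  2  8
32 16 32
64  0  0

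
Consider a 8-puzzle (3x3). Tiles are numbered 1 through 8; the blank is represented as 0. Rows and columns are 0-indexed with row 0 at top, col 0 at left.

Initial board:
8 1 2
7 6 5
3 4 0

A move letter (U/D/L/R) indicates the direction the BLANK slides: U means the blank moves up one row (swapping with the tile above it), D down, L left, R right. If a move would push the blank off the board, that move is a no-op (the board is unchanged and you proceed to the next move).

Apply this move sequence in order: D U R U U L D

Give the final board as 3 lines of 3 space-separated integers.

After move 1 (D):
8 1 2
7 6 5
3 4 0

After move 2 (U):
8 1 2
7 6 0
3 4 5

After move 3 (R):
8 1 2
7 6 0
3 4 5

After move 4 (U):
8 1 0
7 6 2
3 4 5

After move 5 (U):
8 1 0
7 6 2
3 4 5

After move 6 (L):
8 0 1
7 6 2
3 4 5

After move 7 (D):
8 6 1
7 0 2
3 4 5

Answer: 8 6 1
7 0 2
3 4 5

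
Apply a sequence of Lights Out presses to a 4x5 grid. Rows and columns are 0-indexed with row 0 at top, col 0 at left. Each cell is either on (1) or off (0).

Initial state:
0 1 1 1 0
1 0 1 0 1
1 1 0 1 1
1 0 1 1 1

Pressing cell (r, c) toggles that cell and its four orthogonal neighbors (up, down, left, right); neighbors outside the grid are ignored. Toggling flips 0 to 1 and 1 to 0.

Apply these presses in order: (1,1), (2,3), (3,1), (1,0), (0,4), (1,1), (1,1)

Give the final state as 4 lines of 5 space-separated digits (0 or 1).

Answer: 1 0 1 0 1
1 0 0 1 0
0 1 1 0 0
0 1 0 0 1

Derivation:
After press 1 at (1,1):
0 0 1 1 0
0 1 0 0 1
1 0 0 1 1
1 0 1 1 1

After press 2 at (2,3):
0 0 1 1 0
0 1 0 1 1
1 0 1 0 0
1 0 1 0 1

After press 3 at (3,1):
0 0 1 1 0
0 1 0 1 1
1 1 1 0 0
0 1 0 0 1

After press 4 at (1,0):
1 0 1 1 0
1 0 0 1 1
0 1 1 0 0
0 1 0 0 1

After press 5 at (0,4):
1 0 1 0 1
1 0 0 1 0
0 1 1 0 0
0 1 0 0 1

After press 6 at (1,1):
1 1 1 0 1
0 1 1 1 0
0 0 1 0 0
0 1 0 0 1

After press 7 at (1,1):
1 0 1 0 1
1 0 0 1 0
0 1 1 0 0
0 1 0 0 1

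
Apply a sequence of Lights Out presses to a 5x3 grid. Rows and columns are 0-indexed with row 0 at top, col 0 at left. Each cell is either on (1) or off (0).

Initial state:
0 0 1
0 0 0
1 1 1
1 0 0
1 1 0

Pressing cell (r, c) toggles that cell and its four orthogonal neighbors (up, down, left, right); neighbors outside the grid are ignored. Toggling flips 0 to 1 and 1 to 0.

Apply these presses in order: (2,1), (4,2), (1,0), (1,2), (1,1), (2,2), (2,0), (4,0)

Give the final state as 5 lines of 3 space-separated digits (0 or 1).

After press 1 at (2,1):
0 0 1
0 1 0
0 0 0
1 1 0
1 1 0

After press 2 at (4,2):
0 0 1
0 1 0
0 0 0
1 1 1
1 0 1

After press 3 at (1,0):
1 0 1
1 0 0
1 0 0
1 1 1
1 0 1

After press 4 at (1,2):
1 0 0
1 1 1
1 0 1
1 1 1
1 0 1

After press 5 at (1,1):
1 1 0
0 0 0
1 1 1
1 1 1
1 0 1

After press 6 at (2,2):
1 1 0
0 0 1
1 0 0
1 1 0
1 0 1

After press 7 at (2,0):
1 1 0
1 0 1
0 1 0
0 1 0
1 0 1

After press 8 at (4,0):
1 1 0
1 0 1
0 1 0
1 1 0
0 1 1

Answer: 1 1 0
1 0 1
0 1 0
1 1 0
0 1 1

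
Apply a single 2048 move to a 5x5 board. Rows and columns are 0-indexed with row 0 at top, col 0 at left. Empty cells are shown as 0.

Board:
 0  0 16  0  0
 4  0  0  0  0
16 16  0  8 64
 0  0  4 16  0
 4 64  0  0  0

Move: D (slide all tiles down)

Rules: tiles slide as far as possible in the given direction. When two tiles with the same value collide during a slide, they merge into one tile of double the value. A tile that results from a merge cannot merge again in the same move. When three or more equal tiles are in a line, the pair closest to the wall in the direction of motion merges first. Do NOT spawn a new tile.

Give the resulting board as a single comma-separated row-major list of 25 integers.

Answer: 0, 0, 0, 0, 0, 0, 0, 0, 0, 0, 4, 0, 0, 0, 0, 16, 16, 16, 8, 0, 4, 64, 4, 16, 64

Derivation:
Slide down:
col 0: [0, 4, 16, 0, 4] -> [0, 0, 4, 16, 4]
col 1: [0, 0, 16, 0, 64] -> [0, 0, 0, 16, 64]
col 2: [16, 0, 0, 4, 0] -> [0, 0, 0, 16, 4]
col 3: [0, 0, 8, 16, 0] -> [0, 0, 0, 8, 16]
col 4: [0, 0, 64, 0, 0] -> [0, 0, 0, 0, 64]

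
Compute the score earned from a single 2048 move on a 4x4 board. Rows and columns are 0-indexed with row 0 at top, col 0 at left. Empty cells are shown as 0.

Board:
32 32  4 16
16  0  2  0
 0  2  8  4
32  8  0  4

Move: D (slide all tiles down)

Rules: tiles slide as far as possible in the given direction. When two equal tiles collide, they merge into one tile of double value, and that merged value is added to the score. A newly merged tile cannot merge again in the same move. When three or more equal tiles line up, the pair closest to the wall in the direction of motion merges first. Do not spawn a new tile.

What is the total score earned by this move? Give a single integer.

Answer: 8

Derivation:
Slide down:
col 0: [32, 16, 0, 32] -> [0, 32, 16, 32]  score +0 (running 0)
col 1: [32, 0, 2, 8] -> [0, 32, 2, 8]  score +0 (running 0)
col 2: [4, 2, 8, 0] -> [0, 4, 2, 8]  score +0 (running 0)
col 3: [16, 0, 4, 4] -> [0, 0, 16, 8]  score +8 (running 8)
Board after move:
 0  0  0  0
32 32  4  0
16  2  2 16
32  8  8  8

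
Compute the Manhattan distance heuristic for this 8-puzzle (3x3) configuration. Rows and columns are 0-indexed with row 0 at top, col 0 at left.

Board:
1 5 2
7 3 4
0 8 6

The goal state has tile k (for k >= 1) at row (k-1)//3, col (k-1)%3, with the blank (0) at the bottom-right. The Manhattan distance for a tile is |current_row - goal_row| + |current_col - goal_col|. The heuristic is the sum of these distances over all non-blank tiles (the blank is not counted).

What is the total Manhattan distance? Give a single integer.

Tile 1: (0,0)->(0,0) = 0
Tile 5: (0,1)->(1,1) = 1
Tile 2: (0,2)->(0,1) = 1
Tile 7: (1,0)->(2,0) = 1
Tile 3: (1,1)->(0,2) = 2
Tile 4: (1,2)->(1,0) = 2
Tile 8: (2,1)->(2,1) = 0
Tile 6: (2,2)->(1,2) = 1
Sum: 0 + 1 + 1 + 1 + 2 + 2 + 0 + 1 = 8

Answer: 8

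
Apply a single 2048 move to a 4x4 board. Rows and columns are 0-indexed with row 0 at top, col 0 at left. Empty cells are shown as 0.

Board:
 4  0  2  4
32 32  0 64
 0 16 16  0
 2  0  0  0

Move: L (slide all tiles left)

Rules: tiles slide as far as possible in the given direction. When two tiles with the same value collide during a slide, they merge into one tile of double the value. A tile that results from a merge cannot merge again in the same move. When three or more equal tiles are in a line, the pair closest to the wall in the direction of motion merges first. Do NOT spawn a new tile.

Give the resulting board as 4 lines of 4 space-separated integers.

Answer:  4  2  4  0
64 64  0  0
32  0  0  0
 2  0  0  0

Derivation:
Slide left:
row 0: [4, 0, 2, 4] -> [4, 2, 4, 0]
row 1: [32, 32, 0, 64] -> [64, 64, 0, 0]
row 2: [0, 16, 16, 0] -> [32, 0, 0, 0]
row 3: [2, 0, 0, 0] -> [2, 0, 0, 0]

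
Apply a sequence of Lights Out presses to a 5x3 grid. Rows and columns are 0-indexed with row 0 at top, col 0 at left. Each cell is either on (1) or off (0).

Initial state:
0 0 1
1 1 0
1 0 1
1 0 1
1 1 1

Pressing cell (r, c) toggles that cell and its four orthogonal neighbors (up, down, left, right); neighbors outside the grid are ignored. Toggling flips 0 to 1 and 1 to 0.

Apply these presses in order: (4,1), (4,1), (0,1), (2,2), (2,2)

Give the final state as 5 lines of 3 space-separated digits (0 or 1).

Answer: 1 1 0
1 0 0
1 0 1
1 0 1
1 1 1

Derivation:
After press 1 at (4,1):
0 0 1
1 1 0
1 0 1
1 1 1
0 0 0

After press 2 at (4,1):
0 0 1
1 1 0
1 0 1
1 0 1
1 1 1

After press 3 at (0,1):
1 1 0
1 0 0
1 0 1
1 0 1
1 1 1

After press 4 at (2,2):
1 1 0
1 0 1
1 1 0
1 0 0
1 1 1

After press 5 at (2,2):
1 1 0
1 0 0
1 0 1
1 0 1
1 1 1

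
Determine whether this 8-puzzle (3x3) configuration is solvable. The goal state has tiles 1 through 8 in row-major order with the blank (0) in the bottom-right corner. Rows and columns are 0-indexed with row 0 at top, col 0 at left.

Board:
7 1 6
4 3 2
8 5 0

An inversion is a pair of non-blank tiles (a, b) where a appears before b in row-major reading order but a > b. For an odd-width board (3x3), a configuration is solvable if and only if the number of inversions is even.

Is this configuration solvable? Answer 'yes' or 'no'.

Answer: yes

Derivation:
Inversions (pairs i<j in row-major order where tile[i] > tile[j] > 0): 14
14 is even, so the puzzle is solvable.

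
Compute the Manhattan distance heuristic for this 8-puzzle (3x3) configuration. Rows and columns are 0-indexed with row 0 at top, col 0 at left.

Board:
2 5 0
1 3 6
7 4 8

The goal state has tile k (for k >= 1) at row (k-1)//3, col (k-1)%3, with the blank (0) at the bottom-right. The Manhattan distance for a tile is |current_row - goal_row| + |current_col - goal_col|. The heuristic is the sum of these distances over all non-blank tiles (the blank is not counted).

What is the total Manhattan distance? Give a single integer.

Answer: 8

Derivation:
Tile 2: (0,0)->(0,1) = 1
Tile 5: (0,1)->(1,1) = 1
Tile 1: (1,0)->(0,0) = 1
Tile 3: (1,1)->(0,2) = 2
Tile 6: (1,2)->(1,2) = 0
Tile 7: (2,0)->(2,0) = 0
Tile 4: (2,1)->(1,0) = 2
Tile 8: (2,2)->(2,1) = 1
Sum: 1 + 1 + 1 + 2 + 0 + 0 + 2 + 1 = 8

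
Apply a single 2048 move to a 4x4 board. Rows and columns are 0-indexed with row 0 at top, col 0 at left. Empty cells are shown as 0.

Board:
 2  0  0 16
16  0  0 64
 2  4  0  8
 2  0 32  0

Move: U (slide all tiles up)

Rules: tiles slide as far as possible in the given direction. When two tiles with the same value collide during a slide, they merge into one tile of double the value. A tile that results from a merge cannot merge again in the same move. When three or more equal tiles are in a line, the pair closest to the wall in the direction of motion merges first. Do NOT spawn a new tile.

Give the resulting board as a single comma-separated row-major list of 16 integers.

Answer: 2, 4, 32, 16, 16, 0, 0, 64, 4, 0, 0, 8, 0, 0, 0, 0

Derivation:
Slide up:
col 0: [2, 16, 2, 2] -> [2, 16, 4, 0]
col 1: [0, 0, 4, 0] -> [4, 0, 0, 0]
col 2: [0, 0, 0, 32] -> [32, 0, 0, 0]
col 3: [16, 64, 8, 0] -> [16, 64, 8, 0]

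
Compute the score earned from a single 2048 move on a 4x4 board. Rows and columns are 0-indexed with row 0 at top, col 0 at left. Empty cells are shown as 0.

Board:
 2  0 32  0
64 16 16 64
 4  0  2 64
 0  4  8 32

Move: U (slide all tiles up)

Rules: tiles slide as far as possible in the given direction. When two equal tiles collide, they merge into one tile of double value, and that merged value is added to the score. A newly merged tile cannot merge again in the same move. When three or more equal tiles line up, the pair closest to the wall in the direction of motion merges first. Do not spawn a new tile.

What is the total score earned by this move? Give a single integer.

Slide up:
col 0: [2, 64, 4, 0] -> [2, 64, 4, 0]  score +0 (running 0)
col 1: [0, 16, 0, 4] -> [16, 4, 0, 0]  score +0 (running 0)
col 2: [32, 16, 2, 8] -> [32, 16, 2, 8]  score +0 (running 0)
col 3: [0, 64, 64, 32] -> [128, 32, 0, 0]  score +128 (running 128)
Board after move:
  2  16  32 128
 64   4  16  32
  4   0   2   0
  0   0   8   0

Answer: 128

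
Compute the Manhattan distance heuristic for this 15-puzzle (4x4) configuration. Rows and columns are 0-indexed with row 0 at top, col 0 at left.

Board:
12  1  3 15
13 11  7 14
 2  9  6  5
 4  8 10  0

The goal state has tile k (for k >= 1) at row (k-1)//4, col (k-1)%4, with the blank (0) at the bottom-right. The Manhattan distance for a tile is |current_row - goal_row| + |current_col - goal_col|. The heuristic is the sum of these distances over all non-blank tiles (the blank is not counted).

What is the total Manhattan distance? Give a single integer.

Answer: 40

Derivation:
Tile 12: (0,0)->(2,3) = 5
Tile 1: (0,1)->(0,0) = 1
Tile 3: (0,2)->(0,2) = 0
Tile 15: (0,3)->(3,2) = 4
Tile 13: (1,0)->(3,0) = 2
Tile 11: (1,1)->(2,2) = 2
Tile 7: (1,2)->(1,2) = 0
Tile 14: (1,3)->(3,1) = 4
Tile 2: (2,0)->(0,1) = 3
Tile 9: (2,1)->(2,0) = 1
Tile 6: (2,2)->(1,1) = 2
Tile 5: (2,3)->(1,0) = 4
Tile 4: (3,0)->(0,3) = 6
Tile 8: (3,1)->(1,3) = 4
Tile 10: (3,2)->(2,1) = 2
Sum: 5 + 1 + 0 + 4 + 2 + 2 + 0 + 4 + 3 + 1 + 2 + 4 + 6 + 4 + 2 = 40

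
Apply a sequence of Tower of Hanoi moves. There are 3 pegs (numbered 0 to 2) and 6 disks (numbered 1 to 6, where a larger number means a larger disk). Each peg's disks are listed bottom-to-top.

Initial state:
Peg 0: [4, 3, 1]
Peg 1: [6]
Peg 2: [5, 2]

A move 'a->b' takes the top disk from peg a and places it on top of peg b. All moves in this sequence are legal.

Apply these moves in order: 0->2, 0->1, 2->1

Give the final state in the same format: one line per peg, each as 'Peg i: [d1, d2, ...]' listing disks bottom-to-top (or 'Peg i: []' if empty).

After move 1 (0->2):
Peg 0: [4, 3]
Peg 1: [6]
Peg 2: [5, 2, 1]

After move 2 (0->1):
Peg 0: [4]
Peg 1: [6, 3]
Peg 2: [5, 2, 1]

After move 3 (2->1):
Peg 0: [4]
Peg 1: [6, 3, 1]
Peg 2: [5, 2]

Answer: Peg 0: [4]
Peg 1: [6, 3, 1]
Peg 2: [5, 2]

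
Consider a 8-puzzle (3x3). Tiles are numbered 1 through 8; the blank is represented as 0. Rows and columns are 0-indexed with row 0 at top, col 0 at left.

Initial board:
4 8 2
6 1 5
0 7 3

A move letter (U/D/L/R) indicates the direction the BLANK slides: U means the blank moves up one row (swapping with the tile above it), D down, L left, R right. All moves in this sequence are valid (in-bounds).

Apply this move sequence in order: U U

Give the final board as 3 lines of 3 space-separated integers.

Answer: 0 8 2
4 1 5
6 7 3

Derivation:
After move 1 (U):
4 8 2
0 1 5
6 7 3

After move 2 (U):
0 8 2
4 1 5
6 7 3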